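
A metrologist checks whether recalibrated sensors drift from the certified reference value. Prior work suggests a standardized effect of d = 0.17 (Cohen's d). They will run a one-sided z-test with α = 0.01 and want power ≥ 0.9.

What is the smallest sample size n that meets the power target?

Set Φ(δ − 2.326) = 0.9; then δ − 2.326 = Φ⁻¹(0.9) = 1.282, giving δ = 3.608.
δ = d·√n ⇒ n = (δ/d)² = (3.608 / 0.17)² = 450.41.
Rounding up, n = 451.

n = 451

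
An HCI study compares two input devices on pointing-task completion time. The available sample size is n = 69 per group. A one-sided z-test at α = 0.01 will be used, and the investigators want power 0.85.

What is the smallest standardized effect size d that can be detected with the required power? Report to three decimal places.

Required noncentrality: δ = z_{0.01} + z_{0.15} = 2.326 + 1.036 = 3.363.
δ = d·√(n/2) ⇒ d = δ/√(n/2) = 3.363/√(69/2) = 0.5725.

d ≈ 0.573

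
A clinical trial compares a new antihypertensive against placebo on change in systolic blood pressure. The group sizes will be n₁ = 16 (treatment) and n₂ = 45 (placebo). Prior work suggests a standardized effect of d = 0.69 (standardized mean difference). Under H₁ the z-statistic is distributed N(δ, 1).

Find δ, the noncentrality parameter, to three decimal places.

δ = d / √(1/n₁ + 1/n₂) = 0.69 / √(1/16 + 1/45) = 2.3706

δ ≈ 2.371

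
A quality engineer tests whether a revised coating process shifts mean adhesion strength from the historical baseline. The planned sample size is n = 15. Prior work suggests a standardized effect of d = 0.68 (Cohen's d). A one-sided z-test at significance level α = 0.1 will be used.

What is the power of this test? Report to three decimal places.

Power ≈ 0.912

Noncentrality parameter: δ = d·√n = 0.68 × √15 = 2.6336
One-sided α = 0.1 → critical value z_{0.1} = 1.282.
Power = Φ(δ − 1.282) = Φ(1.352) = 0.9118.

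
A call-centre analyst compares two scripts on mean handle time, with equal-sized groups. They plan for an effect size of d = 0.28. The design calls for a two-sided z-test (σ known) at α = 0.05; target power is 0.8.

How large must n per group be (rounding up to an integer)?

For power 0.8 need Φ(δ − z_{0.025}) = 0.8, so δ = z_{0.025} + z_{0.20} = 1.960 + 0.842 = 2.802.
(The Φ(−δ − z_{α/2}) term is vanishingly small for δ > 0 and is dropped in the standard sample-size formula.)
δ = d·√(n/2) ⇒ n = 2(δ/d)² = 2 × (2.802 / 0.28)² = 200.23.
Rounding up, n = 201 per group.

n = 201 per group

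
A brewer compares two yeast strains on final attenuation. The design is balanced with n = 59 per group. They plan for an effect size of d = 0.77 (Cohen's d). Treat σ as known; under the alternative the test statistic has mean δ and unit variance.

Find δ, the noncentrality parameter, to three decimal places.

The noncentrality parameter scales effect size by the design's sample-size factor: δ = d·√(n/2) = 0.77 × √(59/2) = 4.1822

δ ≈ 4.182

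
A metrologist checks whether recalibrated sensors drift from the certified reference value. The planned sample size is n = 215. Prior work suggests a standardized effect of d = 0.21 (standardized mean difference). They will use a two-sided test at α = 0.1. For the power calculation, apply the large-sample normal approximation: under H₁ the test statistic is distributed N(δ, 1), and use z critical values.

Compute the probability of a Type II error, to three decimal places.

β ≈ 0.076

Noncentrality parameter: δ = d·√n = 0.21 × √215 = 3.0792
Critical value for a two-sided test at α = 0.1: z_{α/2} = 1.645.
Power = Φ(δ − 1.645) + Φ(−δ − 1.645) = Φ(1.434) + Φ(-4.724) = 0.9243 + 0.0000 = 0.9243.
Type II error: β = 1 − power = 1 − 0.9243 = 0.0757.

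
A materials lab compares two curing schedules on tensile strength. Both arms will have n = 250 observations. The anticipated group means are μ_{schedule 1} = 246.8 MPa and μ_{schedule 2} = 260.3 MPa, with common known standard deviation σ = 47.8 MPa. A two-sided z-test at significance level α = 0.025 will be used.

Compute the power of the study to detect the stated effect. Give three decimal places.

Power ≈ 0.820

Standardized effect: d = |μ_{schedule 1} − μ_{schedule 2}| / σ = |246.8 − 260.3| / 47.8 = 0.2824
Noncentrality parameter: δ = d·√(n/2) = 0.2824 × √(250/2) = 3.1576
Critical value for a two-sided test at α = 0.025: z_{α/2} = 2.241.
Power = Φ(δ − 2.241) + Φ(−δ − 2.241) = Φ(0.916) + Φ(-5.399) = 0.8202 + 0.0000 = 0.8202.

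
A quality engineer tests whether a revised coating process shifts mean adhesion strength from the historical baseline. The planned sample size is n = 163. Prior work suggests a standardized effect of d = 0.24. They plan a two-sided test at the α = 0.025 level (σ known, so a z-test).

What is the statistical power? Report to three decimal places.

Noncentrality parameter: δ = d·√n = 0.24 × √163 = 3.0641
Two-sided α = 0.025 → critical value z_{0.0125} = 2.241.
Power = Φ(δ − 2.241) + Φ(−δ − 2.241) = Φ(0.823) + Φ(-5.306) = 0.7947 + 0.0000 = 0.7947.

Power ≈ 0.795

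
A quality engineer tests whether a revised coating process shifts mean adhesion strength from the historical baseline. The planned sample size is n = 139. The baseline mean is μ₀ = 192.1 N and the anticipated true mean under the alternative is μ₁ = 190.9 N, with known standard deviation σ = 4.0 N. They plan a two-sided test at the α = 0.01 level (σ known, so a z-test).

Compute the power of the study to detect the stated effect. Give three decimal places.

Power ≈ 0.832

Standardized effect: d = |μ₁ − μ₀| / σ = |190.9 − 192.1| / 4.0 = 0.3000
Noncentrality parameter: δ = d·√n = 0.3000 × √139 = 3.5369
Critical value for a two-sided test at α = 0.01: z_{α/2} = 2.576.
Power = Φ(δ − 2.576) + Φ(−δ − 2.576) = Φ(0.961) + Φ(-6.113) = 0.8318 + 0.0000 = 0.8318.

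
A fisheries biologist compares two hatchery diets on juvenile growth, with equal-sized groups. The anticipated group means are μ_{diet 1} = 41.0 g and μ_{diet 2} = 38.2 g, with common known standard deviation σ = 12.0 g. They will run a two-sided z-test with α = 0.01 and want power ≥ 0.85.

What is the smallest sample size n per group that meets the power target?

n = 480 per group

Standardized effect: d = |μ_{diet 1} − μ_{diet 2}| / σ = |41.0 − 38.2| / 12.0 = 0.2333
For power 0.85 need Φ(δ − z_{0.005}) = 0.85, so δ = z_{0.005} + z_{0.15} = 2.576 + 1.036 = 3.612.
(The Φ(−δ − z_{α/2}) term is vanishingly small for δ > 0 and is dropped in the standard sample-size formula.)
δ = d·√(n/2) ⇒ n = 2(δ/d)² = 2 × (3.612 / 0.2333)² = 479.33.
Round up to the next whole unit.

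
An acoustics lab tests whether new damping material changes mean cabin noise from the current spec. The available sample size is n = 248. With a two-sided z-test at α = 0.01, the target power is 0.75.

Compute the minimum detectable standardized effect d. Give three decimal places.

Required noncentrality: δ = z_{0.005} + z_{0.25} = 2.576 + 0.674 = 3.250.
(The second rejection-region term Φ(−δ − z_{α/2}) is negligible and dropped.)
δ = d·√n ⇒ d = δ/√n = 3.250/√248 = 0.2064.

d ≈ 0.206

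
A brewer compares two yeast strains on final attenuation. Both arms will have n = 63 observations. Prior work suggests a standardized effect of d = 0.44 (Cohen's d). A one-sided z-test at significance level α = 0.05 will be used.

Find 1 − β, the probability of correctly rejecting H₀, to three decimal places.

Noncentrality parameter: δ = d·√(n/2) = 0.44 × √(63/2) = 2.4695
One-sided α = 0.05 → critical value z_{0.05} = 1.645.
Power = Φ(δ − 1.645) = Φ(0.825) = 0.7952.

Power ≈ 0.795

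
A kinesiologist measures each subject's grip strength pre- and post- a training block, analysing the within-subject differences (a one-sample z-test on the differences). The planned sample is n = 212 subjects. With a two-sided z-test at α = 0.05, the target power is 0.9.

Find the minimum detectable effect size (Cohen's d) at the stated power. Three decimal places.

d ≈ 0.223

Required noncentrality: δ = z_{0.025} + z_{0.10} = 1.960 + 1.282 = 3.242.
(The second rejection-region term Φ(−δ − z_{α/2}) is negligible and dropped.)
δ = d·√n ⇒ d = δ/√n = 3.242/√212 = 0.2226.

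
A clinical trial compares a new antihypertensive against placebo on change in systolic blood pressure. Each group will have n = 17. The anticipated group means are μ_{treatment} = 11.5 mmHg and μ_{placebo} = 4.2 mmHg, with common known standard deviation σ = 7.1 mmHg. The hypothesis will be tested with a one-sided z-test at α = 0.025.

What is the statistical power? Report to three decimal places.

Standardized effect: d = |μ_{treatment} − μ_{placebo}| / σ = |11.5 − 4.2| / 7.1 = 1.0282
Noncentrality parameter: δ = d·√(n/2) = 1.0282 × √(17/2) = 2.9976
One-sided α = 0.025 → critical value z_{0.025} = 1.960.
Power = Φ(δ − 1.960) = Φ(1.038) = 0.8503.

Power ≈ 0.850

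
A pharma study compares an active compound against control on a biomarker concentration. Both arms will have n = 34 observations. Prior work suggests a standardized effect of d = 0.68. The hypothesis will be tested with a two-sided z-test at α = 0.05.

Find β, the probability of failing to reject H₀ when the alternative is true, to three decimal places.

Noncentrality parameter: δ = d·√(n/2) = 0.68 × √(34/2) = 2.8037
Two-sided α = 0.05 → critical value z_{0.025} = 1.960.
Power = Φ(δ − 1.960) + Φ(−δ − 1.960) = Φ(0.844) + Φ(-4.764) = 0.8006 + 0.0000 = 0.8006.
Type II error: β = 1 − power = 1 − 0.8006 = 0.1994.

β ≈ 0.199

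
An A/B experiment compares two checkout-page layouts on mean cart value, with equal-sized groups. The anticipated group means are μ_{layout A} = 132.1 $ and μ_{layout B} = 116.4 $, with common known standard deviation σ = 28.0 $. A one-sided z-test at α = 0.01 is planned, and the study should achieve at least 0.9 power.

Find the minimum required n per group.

Standardized effect: d = |μ_{layout A} − μ_{layout B}| / σ = |132.1 − 116.4| / 28.0 = 0.5607
For power 0.9 need Φ(δ − z_{0.01}) = 0.9, so δ = z_{0.01} + z_{0.10} = 2.326 + 1.282 = 3.608.
δ = d·√(n/2) ⇒ n = 2(δ/d)² = 2 × (3.608 / 0.5607)² = 82.80.
Rounding up, n = 83 per group.

n = 83 per group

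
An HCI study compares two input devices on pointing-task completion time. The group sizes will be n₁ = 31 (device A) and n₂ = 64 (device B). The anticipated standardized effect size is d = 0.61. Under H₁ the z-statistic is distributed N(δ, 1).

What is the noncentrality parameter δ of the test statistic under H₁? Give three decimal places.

δ ≈ 2.788

δ = d / √(1/n₁ + 1/n₂) = 0.61 / √(1/31 + 1/64) = 2.7877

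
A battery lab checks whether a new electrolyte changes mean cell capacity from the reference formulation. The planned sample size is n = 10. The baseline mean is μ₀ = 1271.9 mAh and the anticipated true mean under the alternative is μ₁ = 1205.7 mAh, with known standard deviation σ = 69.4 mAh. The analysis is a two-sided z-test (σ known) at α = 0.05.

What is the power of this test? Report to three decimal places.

Power ≈ 0.855

Standardized effect: d = |μ₁ − μ₀| / σ = |1205.7 − 1271.9| / 69.4 = 0.9539
Noncentrality parameter: δ = d·√n = 0.9539 × √10 = 3.0165
Critical value for a two-sided test at α = 0.05: z_{α/2} = 1.960.
Power = Φ(δ − 1.960) + Φ(−δ − 1.960) = Φ(1.057) + Φ(-4.976) = 0.8546 + 0.0000 = 0.8546.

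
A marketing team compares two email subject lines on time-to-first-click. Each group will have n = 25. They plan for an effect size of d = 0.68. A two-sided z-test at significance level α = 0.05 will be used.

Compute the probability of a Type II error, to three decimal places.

Noncentrality parameter: δ = d·√(n/2) = 0.68 × √(25/2) = 2.4042
Two-sided α = 0.05 → critical value z_{0.025} = 1.960.
Power = Φ(δ − 1.960) + Φ(−δ − 1.960) = Φ(0.444) + Φ(-4.364) = 0.6716 + 0.0000 = 0.6716.
Type II error: β = 1 − power = 1 − 0.6716 = 0.3284.

β ≈ 0.328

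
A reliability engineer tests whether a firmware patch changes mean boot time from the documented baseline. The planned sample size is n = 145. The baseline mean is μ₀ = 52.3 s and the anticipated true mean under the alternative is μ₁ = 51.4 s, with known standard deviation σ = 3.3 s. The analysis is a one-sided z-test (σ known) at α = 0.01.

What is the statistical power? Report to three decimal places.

Power ≈ 0.831

Standardized effect: d = |μ₁ − μ₀| / σ = |51.4 − 52.3| / 3.3 = 0.2727
Noncentrality parameter: δ = d·√n = 0.2727 × √145 = 3.2841
Critical value for a one-sided test at α = 0.01: z_α = 2.326.
Power = Φ(δ − 2.326) = Φ(0.958) = 0.8309.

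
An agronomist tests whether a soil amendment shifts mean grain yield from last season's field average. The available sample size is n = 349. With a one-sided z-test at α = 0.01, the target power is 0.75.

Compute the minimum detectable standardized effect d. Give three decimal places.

Need Φ(δ − 2.326) = 0.75, so δ = 2.326 + 0.674 = 3.001.
δ = d·√n ⇒ d = δ/√n = 3.001/√349 = 0.1606.

d ≈ 0.161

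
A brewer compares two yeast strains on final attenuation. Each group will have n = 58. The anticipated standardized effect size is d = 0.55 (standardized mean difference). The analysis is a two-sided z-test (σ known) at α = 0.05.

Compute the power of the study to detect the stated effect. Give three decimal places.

Power ≈ 0.842

Noncentrality parameter: δ = d·√(n/2) = 0.55 × √(58/2) = 2.9618
Critical value for a two-sided test at α = 0.05: z_{α/2} = 1.960.
Power = Φ(δ − 1.960) + Φ(−δ − 1.960) = Φ(1.002) + Φ(-4.922) = 0.8418 + 0.0000 = 0.8418.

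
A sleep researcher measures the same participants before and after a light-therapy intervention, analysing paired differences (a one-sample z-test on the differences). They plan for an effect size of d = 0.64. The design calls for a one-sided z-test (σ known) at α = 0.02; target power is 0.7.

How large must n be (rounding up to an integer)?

For power 0.7 need Φ(δ − z_{0.02}) = 0.7, so δ = z_{0.02} + z_{0.30} = 2.054 + 0.524 = 2.578.
δ = d·√n ⇒ n = (δ/d)² = (2.578 / 0.64)² = 16.23.
Round up to the next whole unit.

n = 17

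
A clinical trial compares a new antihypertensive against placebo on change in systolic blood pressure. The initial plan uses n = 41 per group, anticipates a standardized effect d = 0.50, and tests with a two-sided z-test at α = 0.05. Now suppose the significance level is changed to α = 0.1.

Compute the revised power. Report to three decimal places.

δ = d·√(n/2) = 0.50 × √(41/2) = 2.2638 (unchanged). New critical value: z_{0.05} = 1.645.
Revised power = Φ(δ − 1.645) + Φ(−δ − 1.645) = Φ(0.619) + Φ(-3.909) = 0.7320 + 0.0000 = 0.7321.

Power ≈ 0.732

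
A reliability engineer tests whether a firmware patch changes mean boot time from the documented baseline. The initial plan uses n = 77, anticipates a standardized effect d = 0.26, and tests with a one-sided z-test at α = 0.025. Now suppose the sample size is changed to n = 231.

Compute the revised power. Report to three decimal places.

With n = 231: δ = d·√n = 0.26 × √231 = 3.9517. Critical value z_{0.025} = 1.960.
Revised power = P(Z > 1.960 − δ) = Φ(1.992) = 0.9768.

Power ≈ 0.977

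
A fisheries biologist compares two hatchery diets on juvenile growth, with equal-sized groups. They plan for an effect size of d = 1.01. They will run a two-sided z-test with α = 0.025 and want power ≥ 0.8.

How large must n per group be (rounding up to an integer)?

Set Φ(δ − 2.241) = 0.8; then δ − 2.241 = Φ⁻¹(0.8) = 0.842, giving δ = 3.083.
(Ignoring the negligible lower-tail rejection probability gives the usual closed-form inversion.)
δ = d·√(n/2) ⇒ n = 2(δ/d)² = 2 × (3.083 / 1.01)² = 18.64.
Round up to the next whole unit.

n = 19 per group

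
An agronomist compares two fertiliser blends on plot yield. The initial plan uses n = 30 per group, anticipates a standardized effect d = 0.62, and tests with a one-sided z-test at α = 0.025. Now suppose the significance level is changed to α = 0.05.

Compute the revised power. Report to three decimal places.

Power ≈ 0.775

δ = d·√(n/2) = 0.62 × √(30/2) = 2.4012 (unchanged). New critical value: z_{0.05} = 1.645.
Revised power = Φ(δ − 1.645) = Φ(0.756) = 0.7753.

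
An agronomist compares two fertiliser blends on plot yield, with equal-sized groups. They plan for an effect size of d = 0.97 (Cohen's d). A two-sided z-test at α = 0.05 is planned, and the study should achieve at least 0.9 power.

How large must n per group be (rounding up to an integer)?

n = 23 per group

For power 0.9 need Φ(δ − z_{0.025}) = 0.9, so δ = z_{0.025} + z_{0.10} = 1.960 + 1.282 = 3.242.
(The Φ(−δ − z_{α/2}) term is vanishingly small for δ > 0 and is dropped in the standard sample-size formula.)
δ = d·√(n/2) ⇒ n = 2(δ/d)² = 2 × (3.242 / 0.97)² = 22.33.
Round up to the next whole unit.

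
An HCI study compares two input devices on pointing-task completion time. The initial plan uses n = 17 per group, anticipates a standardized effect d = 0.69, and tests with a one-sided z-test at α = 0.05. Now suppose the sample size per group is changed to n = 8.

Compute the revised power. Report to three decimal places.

With n = 8 per group: δ = d·√(n/2) = 0.69 × √(8/2) = 1.3800. Critical value z_{0.05} = 1.645.
Revised power = Φ(δ − 1.645) = Φ(-0.265) = 0.3956.

Power ≈ 0.396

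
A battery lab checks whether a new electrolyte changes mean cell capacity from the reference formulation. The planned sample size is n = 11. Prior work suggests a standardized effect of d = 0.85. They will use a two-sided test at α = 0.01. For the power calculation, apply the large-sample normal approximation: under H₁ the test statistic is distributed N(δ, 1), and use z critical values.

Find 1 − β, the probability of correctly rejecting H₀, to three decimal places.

Power ≈ 0.596

Noncentrality parameter: δ = d·√n = 0.85 × √11 = 2.8191
Two-sided α = 0.01 → critical value z_{0.005} = 2.576.
Power = Φ(δ − 2.576) + Φ(−δ − 2.576) = Φ(0.243) + Φ(-5.395) = 0.5961 + 0.0000 = 0.5961.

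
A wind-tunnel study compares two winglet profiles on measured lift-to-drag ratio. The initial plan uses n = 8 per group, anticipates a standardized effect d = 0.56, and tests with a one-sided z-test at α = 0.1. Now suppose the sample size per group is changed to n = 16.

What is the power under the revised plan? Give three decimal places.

With n = 16 per group: δ = d·√(n/2) = 0.56 × √(16/2) = 1.5839. Critical value z_{0.1} = 1.282.
Revised power = P(Z > 1.282 − δ) = Φ(0.302) = 0.6188.

Power ≈ 0.619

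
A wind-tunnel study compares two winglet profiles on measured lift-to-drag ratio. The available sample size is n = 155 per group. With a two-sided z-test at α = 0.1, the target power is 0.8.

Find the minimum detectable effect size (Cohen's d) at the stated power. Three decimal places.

Need Φ(δ − 1.645) = 0.8, so δ = 1.645 + 0.842 = 2.486.
(The second rejection-region term Φ(−δ − z_{α/2}) is negligible and dropped.)
δ = d·√(n/2) ⇒ d = δ/√(n/2) = 2.486/√(155/2) = 0.2824.

d ≈ 0.282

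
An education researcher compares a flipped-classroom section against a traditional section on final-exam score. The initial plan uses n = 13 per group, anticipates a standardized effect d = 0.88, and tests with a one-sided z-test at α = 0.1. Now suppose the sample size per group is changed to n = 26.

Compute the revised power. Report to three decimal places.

With n = 26 per group: δ = d·√(n/2) = 0.88 × √(26/2) = 3.1729. Critical value z_{0.1} = 1.282.
Revised power = P(Z > 1.282 − δ) = Φ(1.891) = 0.9707.

Power ≈ 0.971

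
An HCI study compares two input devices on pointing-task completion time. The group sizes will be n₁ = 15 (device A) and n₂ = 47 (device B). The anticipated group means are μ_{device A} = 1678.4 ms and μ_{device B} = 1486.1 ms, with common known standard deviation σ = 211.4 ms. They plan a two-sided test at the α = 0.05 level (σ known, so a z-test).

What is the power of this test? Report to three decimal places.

Standardized effect: d = |μ_{device A} − μ_{device B}| / σ = |1678.4 − 1486.1| / 211.4 = 0.9096
Noncentrality parameter: δ = d / √(1/n₁ + 1/n₂) = 0.9096 / √(1/15 + 1/47) = 3.0674
Critical value for a two-sided test at α = 0.05: z_{α/2} = 1.960.
Power = Φ(δ − 1.960) + Φ(−δ − 1.960) = Φ(1.107) + Φ(-5.027) = 0.8660 + 0.0000 = 0.8660.

Power ≈ 0.866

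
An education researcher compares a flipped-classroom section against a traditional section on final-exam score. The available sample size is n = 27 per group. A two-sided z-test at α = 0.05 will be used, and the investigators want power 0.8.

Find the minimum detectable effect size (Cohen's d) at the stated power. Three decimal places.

Required noncentrality: δ = z_{0.025} + z_{0.20} = 1.960 + 0.842 = 2.802.
(Lower-tail contribution to power is negligible for δ > 0.)
δ = d·√(n/2) ⇒ d = δ/√(n/2) = 2.802/√(27/2) = 0.7625.

d ≈ 0.762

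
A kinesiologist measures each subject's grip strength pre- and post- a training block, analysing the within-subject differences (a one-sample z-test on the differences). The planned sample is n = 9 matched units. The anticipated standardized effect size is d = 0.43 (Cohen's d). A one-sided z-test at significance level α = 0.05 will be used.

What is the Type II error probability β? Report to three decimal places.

Noncentrality parameter: δ = d·√n = 0.43 × √9 = 1.2900
One-sided α = 0.05 → critical value z_{0.05} = 1.645.
Power = P(Z > 1.645 − δ) = Φ(-0.355) = 0.3613.
Type II error: β = 1 − power = 1 − 0.3613 = 0.6387.

β ≈ 0.639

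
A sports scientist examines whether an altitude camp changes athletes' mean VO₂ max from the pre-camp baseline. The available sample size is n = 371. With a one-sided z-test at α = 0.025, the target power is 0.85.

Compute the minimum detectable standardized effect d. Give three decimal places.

Need Φ(δ − 1.960) = 0.85, so δ = 1.960 + 1.036 = 2.996.
δ = d·√n ⇒ d = δ/√n = 2.996/√371 = 0.1556.

d ≈ 0.156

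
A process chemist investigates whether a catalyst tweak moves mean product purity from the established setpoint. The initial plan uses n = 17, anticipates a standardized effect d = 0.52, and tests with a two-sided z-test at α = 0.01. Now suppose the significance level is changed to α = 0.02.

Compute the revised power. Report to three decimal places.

δ = d·√n = 0.52 × √17 = 2.1440 (unchanged). New critical value: z_{0.01} = 2.326.
Revised power = Φ(δ − 2.326) + Φ(−δ − 2.326) = Φ(-0.182) + Φ(-4.470) = 0.4277 + 0.0000 = 0.4277.

Power ≈ 0.428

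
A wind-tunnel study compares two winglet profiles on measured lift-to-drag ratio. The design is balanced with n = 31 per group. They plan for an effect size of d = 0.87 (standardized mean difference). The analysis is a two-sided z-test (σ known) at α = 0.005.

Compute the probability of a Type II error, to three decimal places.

β ≈ 0.268

Noncentrality parameter: δ = d·√(n/2) = 0.87 × √(31/2) = 3.4252
Critical value for a two-sided test at α = 0.005: z_{α/2} = 2.807.
Power = Φ(δ − 2.807) + Φ(−δ − 2.807) = Φ(0.618) + Φ(-6.232) = 0.7318 + 0.0000 = 0.7318.
Type II error: β = 1 − power = 1 − 0.7318 = 0.2682.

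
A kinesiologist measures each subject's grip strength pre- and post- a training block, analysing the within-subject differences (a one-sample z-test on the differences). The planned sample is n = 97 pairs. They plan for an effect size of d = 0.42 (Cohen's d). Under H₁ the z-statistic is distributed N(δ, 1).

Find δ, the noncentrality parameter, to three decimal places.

δ ≈ 4.137

The noncentrality parameter scales effect size by the design's sample-size factor: δ = d·√n = 0.42 × √97 = 4.1365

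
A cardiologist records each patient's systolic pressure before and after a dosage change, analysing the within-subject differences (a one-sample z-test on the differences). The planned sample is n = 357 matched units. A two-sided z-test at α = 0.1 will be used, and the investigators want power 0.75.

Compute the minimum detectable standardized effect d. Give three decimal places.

Required noncentrality: δ = z_{0.05} + z_{0.25} = 1.645 + 0.674 = 2.319.
(The second rejection-region term Φ(−δ − z_{α/2}) is negligible and dropped.)
δ = d·√n ⇒ d = δ/√n = 2.319/√357 = 0.1228.

d ≈ 0.123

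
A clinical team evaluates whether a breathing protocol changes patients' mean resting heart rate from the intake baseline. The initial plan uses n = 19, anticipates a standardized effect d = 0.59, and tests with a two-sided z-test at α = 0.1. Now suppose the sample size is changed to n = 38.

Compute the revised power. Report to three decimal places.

With n = 38: δ = d·√n = 0.59 × √38 = 3.6370. Critical value z_{0.05} = 1.645.
Revised power = Φ(δ − 1.645) + Φ(−δ − 1.645) = Φ(1.992) + Φ(-5.282) = 0.9768 + 0.0000 = 0.9768.

Power ≈ 0.977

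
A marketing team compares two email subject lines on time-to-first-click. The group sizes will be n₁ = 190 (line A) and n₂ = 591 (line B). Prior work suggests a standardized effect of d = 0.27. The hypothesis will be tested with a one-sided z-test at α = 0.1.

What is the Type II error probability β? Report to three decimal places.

Noncentrality parameter: δ = d / √(1/n₁ + 1/n₂) = 0.27 / √(1/190 + 1/591) = 3.2375
One-sided α = 0.1 → critical value z_{0.1} = 1.282.
Power = Φ(δ − 1.282) = Φ(1.956) = 0.9748.
Type II error: β = 1 − power = 1 − 0.9748 = 0.0252.

β ≈ 0.025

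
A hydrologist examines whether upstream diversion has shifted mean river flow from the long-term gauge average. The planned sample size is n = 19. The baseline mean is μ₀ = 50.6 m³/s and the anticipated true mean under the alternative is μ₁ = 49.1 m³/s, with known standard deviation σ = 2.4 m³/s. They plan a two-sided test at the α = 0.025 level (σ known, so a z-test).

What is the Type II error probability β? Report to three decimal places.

Standardized effect: d = |μ₁ − μ₀| / σ = |49.1 − 50.6| / 2.4 = 0.6250
Noncentrality parameter: δ = d·√n = 0.6250 × √19 = 2.7243
Two-sided α = 0.025 → critical value z_{0.0125} = 2.241.
Power = Φ(δ − 2.241) + Φ(−δ − 2.241) = Φ(0.483) + Φ(-4.966) = 0.6854 + 0.0000 = 0.6854.
Type II error: β = 1 − power = 1 − 0.6854 = 0.3146.

β ≈ 0.315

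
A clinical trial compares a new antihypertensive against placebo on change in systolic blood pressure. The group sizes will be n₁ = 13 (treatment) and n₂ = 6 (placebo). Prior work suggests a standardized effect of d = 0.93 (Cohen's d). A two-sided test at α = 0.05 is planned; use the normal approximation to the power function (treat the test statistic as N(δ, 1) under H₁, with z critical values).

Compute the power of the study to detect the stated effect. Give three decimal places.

Power ≈ 0.470

Noncentrality parameter: δ = d / √(1/n₁ + 1/n₂) = 0.93 / √(1/13 + 1/6) = 1.8843
Two-sided α = 0.05 → critical value z_{0.025} = 1.960.
Power = Φ(δ − 1.960) + Φ(−δ − 1.960) = Φ(-0.076) + Φ(-3.844) = 0.4698 + 0.0001 = 0.4699.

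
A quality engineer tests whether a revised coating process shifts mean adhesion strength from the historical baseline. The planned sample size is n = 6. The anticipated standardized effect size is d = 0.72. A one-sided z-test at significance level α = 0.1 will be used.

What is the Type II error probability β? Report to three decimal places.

Noncentrality parameter: δ = d·√n = 0.72 × √6 = 1.7636
Critical value for a one-sided test at α = 0.1: z_α = 1.282.
Power = P(Z > 1.282 − δ) = Φ(0.482) = 0.6851.
Type II error: β = 1 − power = 1 − 0.6851 = 0.3149.

β ≈ 0.315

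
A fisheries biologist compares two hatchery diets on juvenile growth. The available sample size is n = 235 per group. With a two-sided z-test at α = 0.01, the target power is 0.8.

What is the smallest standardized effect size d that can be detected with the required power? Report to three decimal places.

d ≈ 0.315

Need Φ(δ − 2.576) = 0.8, so δ = 2.576 + 0.842 = 3.417.
(The second rejection-region term Φ(−δ − z_{α/2}) is negligible and dropped.)
δ = d·√(n/2) ⇒ d = δ/√(n/2) = 3.417/√(235/2) = 0.3153.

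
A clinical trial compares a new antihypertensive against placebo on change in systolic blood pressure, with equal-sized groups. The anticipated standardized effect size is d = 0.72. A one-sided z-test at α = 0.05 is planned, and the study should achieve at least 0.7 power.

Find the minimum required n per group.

n = 19 per group

For power 0.7 need Φ(δ − z_{0.05}) = 0.7, so δ = z_{0.05} + z_{0.30} = 1.645 + 0.524 = 2.169.
δ = d·√(n/2) ⇒ n = 2(δ/d)² = 2 × (2.169 / 0.72)² = 18.15.
Round up to the next whole unit.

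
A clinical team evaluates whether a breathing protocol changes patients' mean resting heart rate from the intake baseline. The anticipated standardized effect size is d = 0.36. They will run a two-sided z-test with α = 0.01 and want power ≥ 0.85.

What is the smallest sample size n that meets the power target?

n = 101

For power 0.85 need Φ(δ − z_{0.005}) = 0.85, so δ = z_{0.005} + z_{0.15} = 2.576 + 1.036 = 3.612.
(For δ > 0 the lower-tail rejection region contributes negligibly to power, so the one-term inversion is standard.)
δ = d·√n ⇒ n = (δ/d)² = (3.612 / 0.36)² = 100.68.
Rounding up, n = 101.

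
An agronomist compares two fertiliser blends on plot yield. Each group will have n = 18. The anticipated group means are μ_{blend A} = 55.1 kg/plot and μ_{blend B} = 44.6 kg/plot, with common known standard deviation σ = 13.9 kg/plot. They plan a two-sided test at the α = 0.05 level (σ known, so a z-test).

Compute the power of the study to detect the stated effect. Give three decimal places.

Power ≈ 0.620

Standardized effect: d = |μ_{blend A} − μ_{blend B}| / σ = |55.1 − 44.6| / 13.9 = 0.7554
Noncentrality parameter: λ = d·√(n/2) = 0.7554 × √(18/2) = 2.2662
Two-sided α = 0.05 → critical value z_{0.025} = 1.960.
Power = Φ(λ − 1.960) + Φ(−λ − 1.960) = Φ(0.306) + Φ(-4.226) = 0.6203 + 0.0000 = 0.6203.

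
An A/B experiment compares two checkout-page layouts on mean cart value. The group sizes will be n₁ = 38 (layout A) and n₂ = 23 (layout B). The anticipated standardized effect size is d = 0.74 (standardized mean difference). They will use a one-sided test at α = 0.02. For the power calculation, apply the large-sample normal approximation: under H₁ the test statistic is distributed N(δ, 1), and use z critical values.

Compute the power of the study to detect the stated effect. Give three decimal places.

Power ≈ 0.773

Noncentrality parameter: δ = d / √(1/n₁ + 1/n₂) = 0.74 / √(1/38 + 1/23) = 2.8011
One-sided α = 0.02 → critical value z_{0.02} = 2.054.
Power = P(Z > 2.054 − δ) = Φ(0.747) = 0.7726.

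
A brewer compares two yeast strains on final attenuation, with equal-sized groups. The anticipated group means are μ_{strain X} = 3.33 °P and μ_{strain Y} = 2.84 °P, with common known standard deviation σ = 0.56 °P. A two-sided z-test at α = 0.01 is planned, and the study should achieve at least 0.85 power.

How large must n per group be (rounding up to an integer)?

Standardized effect: d = |μ_{strain X} − μ_{strain Y}| / σ = |3.33 − 2.84| / 0.56 = 0.8750
For power 0.85 need Φ(δ − z_{0.005}) = 0.85, so δ = z_{0.005} + z_{0.15} = 2.576 + 1.036 = 3.612.
(Ignoring the negligible lower-tail rejection probability gives the usual closed-form inversion.)
δ = d·√(n/2) ⇒ n = 2(δ/d)² = 2 × (3.612 / 0.8750)² = 34.09.
Round up to the next whole unit.

n = 35 per group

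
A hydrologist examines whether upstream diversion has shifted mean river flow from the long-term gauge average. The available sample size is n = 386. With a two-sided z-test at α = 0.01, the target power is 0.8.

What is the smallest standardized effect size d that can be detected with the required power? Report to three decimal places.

Need Φ(δ − 2.576) = 0.8, so δ = 2.576 + 0.842 = 3.417.
(Lower-tail contribution to power is negligible for δ > 0.)
δ = d·√n ⇒ d = δ/√n = 3.417/√386 = 0.1739.

d ≈ 0.174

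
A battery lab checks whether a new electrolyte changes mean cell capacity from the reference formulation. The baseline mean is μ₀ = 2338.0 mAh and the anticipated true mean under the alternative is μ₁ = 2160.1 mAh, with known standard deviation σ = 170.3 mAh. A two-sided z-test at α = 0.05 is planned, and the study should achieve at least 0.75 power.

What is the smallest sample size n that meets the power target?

n = 7

Standardized effect: d = |μ₁ − μ₀| / σ = |2160.1 − 2338.0| / 170.3 = 1.0446
For power 0.75 need Φ(δ − z_{0.025}) = 0.75, so δ = z_{0.025} + z_{0.25} = 1.960 + 0.674 = 2.634.
(Ignoring the negligible lower-tail rejection probability gives the usual closed-form inversion.)
δ = d·√n ⇒ n = (δ/d)² = (2.634 / 1.0446)² = 6.36.
Round up to the next whole unit.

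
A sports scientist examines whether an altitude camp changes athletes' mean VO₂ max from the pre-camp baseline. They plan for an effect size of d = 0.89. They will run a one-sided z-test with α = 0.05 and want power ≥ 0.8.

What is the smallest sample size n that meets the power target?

n = 8

For power 0.8 need Φ(δ − z_{0.05}) = 0.8, so δ = z_{0.05} + z_{0.20} = 1.645 + 0.842 = 2.486.
δ = d·√n ⇒ n = (δ/d)² = (2.486 / 0.89)² = 7.81.
Round up to the next whole unit.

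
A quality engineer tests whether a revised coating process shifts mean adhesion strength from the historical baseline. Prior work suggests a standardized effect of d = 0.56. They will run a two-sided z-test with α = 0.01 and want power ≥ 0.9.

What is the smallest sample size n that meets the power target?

n = 48

For power 0.9 need Φ(δ − z_{0.005}) = 0.9, so δ = z_{0.005} + z_{0.10} = 2.576 + 1.282 = 3.857.
(The Φ(−δ − z_{α/2}) term is vanishingly small for δ > 0 and is dropped in the standard sample-size formula.)
δ = d·√n ⇒ n = (δ/d)² = (3.857 / 0.56)² = 47.45.
Rounding up, n = 48.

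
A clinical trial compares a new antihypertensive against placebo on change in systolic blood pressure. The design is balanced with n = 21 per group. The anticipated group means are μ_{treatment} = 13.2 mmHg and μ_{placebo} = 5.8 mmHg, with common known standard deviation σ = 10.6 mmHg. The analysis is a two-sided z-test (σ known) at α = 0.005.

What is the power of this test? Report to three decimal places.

Power ≈ 0.293

Standardized effect: d = |μ_{treatment} − μ_{placebo}| / σ = |13.2 − 5.8| / 10.6 = 0.6981
Noncentrality parameter: δ = d·√(n/2) = 0.6981 × √(21/2) = 2.2621
Critical value for a two-sided test at α = 0.005: z_{α/2} = 2.807.
Power = Φ(δ − 2.807) + Φ(−δ − 2.807) = Φ(-0.545) + Φ(-5.069) = 0.2929 + 0.0000 = 0.2929.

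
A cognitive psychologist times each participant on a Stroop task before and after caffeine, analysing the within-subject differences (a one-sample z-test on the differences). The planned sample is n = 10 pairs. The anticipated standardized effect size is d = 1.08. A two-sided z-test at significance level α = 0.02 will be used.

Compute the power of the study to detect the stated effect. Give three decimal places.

Noncentrality parameter: δ = d·√n = 1.08 × √10 = 3.4153
Critical value for a two-sided test at α = 0.02: z_{α/2} = 2.326.
Power = Φ(δ − 2.326) + Φ(−δ − 2.326) = Φ(1.089) + Φ(-5.742) = 0.8619 + 0.0000 = 0.8619.

Power ≈ 0.862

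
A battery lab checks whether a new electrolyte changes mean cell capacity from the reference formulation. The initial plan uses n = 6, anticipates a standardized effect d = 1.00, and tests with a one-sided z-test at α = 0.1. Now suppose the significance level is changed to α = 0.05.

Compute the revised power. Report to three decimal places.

Power ≈ 0.789

δ = d·√n = 1.00 × √6 = 2.4495 (unchanged). New critical value: z_{0.05} = 1.645.
Revised power = P(Z > 1.645 − δ) = Φ(0.805) = 0.7895.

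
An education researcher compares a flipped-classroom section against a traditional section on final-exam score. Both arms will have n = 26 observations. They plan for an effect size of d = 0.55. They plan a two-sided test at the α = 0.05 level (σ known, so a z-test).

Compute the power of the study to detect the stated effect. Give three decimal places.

Noncentrality parameter: δ = d·√(n/2) = 0.55 × √(26/2) = 1.9831
Two-sided α = 0.05 → critical value z_{0.025} = 1.960.
Power = Φ(δ − 1.960) + Φ(−δ − 1.960) = Φ(0.023) + Φ(-3.943) = 0.5092 + 0.0000 = 0.5093.

Power ≈ 0.509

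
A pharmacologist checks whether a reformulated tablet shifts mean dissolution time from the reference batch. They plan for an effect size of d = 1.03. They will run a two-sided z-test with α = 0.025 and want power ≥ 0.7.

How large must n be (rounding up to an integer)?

Set Φ(δ − 2.241) = 0.7; then δ − 2.241 = Φ⁻¹(0.7) = 0.524, giving δ = 2.766.
(Ignoring the negligible lower-tail rejection probability gives the usual closed-form inversion.)
δ = d·√n ⇒ n = (δ/d)² = (2.766 / 1.03)² = 7.21.
Rounding up, n = 8.

n = 8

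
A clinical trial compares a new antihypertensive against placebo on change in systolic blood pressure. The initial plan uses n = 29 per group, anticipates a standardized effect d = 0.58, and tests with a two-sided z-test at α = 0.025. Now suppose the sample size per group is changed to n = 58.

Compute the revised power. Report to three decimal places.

Power ≈ 0.811

With n = 58 per group: δ = d·√(n/2) = 0.58 × √(58/2) = 3.1234. Critical value z_{0.0125} = 2.241.
Revised power = Φ(δ − 2.241) + Φ(−δ − 2.241) = Φ(0.882) + Φ(-5.365) = 0.8111 + 0.0000 = 0.8111.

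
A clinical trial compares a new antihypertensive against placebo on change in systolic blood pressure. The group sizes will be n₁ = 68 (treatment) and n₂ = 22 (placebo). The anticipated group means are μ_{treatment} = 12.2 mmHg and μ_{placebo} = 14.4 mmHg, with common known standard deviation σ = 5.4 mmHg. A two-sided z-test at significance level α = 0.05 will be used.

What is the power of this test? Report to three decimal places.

Standardized effect: d = |μ_{treatment} − μ_{placebo}| / σ = |12.2 − 14.4| / 5.4 = 0.4074
Noncentrality parameter: δ = d / √(1/n₁ + 1/n₂) = 0.4074 / √(1/68 + 1/22) = 1.6610
Two-sided α = 0.05 → critical value z_{0.025} = 1.960.
Power = Φ(δ − 1.960) + Φ(−δ − 1.960) = Φ(-0.299) + Φ(-3.621) = 0.3825 + 0.0001 = 0.3826.

Power ≈ 0.383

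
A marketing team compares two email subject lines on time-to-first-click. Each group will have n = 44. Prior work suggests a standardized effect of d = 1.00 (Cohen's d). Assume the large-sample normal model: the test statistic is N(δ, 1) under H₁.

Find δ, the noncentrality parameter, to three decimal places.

The noncentrality parameter scales effect size by the design's sample-size factor: δ = d·√(n/2) = 1.00 × √(44/2) = 4.6904

δ ≈ 4.690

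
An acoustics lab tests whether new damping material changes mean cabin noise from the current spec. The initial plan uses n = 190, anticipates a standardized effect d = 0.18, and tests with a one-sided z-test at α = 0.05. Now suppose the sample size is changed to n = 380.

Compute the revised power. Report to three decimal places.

With n = 380: δ = d·√n = 0.18 × √380 = 3.5088. Critical value z_{0.05} = 1.645.
Revised power = P(Z > 1.645 − δ) = Φ(1.864) = 0.9688.

Power ≈ 0.969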